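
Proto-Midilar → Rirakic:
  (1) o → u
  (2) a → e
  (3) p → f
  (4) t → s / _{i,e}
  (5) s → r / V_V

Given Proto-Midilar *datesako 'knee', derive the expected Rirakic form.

Rirakic: start from *datesako.
  rule 1 (vowel merger): datesako → datesaku
  rule 2 (vowel merger): datesaku → deteseku
  rule 3: no change — deteseku
  rule 4 (palatalisation): deteseku → deseseku
  rule 5 (rhotacism): deseseku → derereku
  ⇒ Rirakic derereku

derereku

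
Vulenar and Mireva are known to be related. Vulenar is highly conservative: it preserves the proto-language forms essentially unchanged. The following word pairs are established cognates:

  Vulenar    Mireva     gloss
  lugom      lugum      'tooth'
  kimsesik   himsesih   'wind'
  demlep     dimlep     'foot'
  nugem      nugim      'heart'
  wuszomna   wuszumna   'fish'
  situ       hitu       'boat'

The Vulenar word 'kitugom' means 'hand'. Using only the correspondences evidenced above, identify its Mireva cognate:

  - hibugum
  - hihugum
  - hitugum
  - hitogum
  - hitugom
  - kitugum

kimsesik ~ himsesih — Vulenar k corresponds to Mireva h word-initially before a front vowel.
lugom ~ lugum, wuszomna ~ wuszumna — Vulenar o corresponds to Mireva u after a consonant, before a nasal.
Applying these to Vulenar 'kitugom':
  kitugom → hitugom   (k→h word-initially before a front vowel)
  hitugom → hitugum   (o→u after a consonant, before a nasal)
So the Mireva cognate is 'hitugum'.

hitugum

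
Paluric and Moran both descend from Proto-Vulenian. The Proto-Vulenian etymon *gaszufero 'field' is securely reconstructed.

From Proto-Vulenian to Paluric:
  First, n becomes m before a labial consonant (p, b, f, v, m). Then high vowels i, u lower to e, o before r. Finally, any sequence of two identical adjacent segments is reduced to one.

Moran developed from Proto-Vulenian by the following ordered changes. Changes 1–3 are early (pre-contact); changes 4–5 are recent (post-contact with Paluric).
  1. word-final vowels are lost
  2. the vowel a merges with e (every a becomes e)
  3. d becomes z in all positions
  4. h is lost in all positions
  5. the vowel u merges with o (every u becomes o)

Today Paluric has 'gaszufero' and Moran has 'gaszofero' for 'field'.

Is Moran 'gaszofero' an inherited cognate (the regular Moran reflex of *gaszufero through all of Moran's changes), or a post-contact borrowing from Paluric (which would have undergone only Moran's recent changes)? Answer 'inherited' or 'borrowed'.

borrowed

If inherited, *gaszufero would pass through all of Moran's changes:
Moran: start from *gaszufero.
  rule 1 (apocope): gaszufero → gaszufer
  rule 2 (vowel merger): gaszufer → geszufer
  rule 3: no change — geszufer
  rule 4: no change — geszufer
  rule 5 (vowel merger): geszufer → geszofer
  ⇒ Moran geszofer
If borrowed from Paluric 'gaszufero' after the early changes, it would undergo only the recent ones:
  rule 4 (h-loss): no change (gaszufero)
  rule 5 (vowel merger): gaszufero → gaszofero
  ⇒ as a loan: gaszofero
Moran 'gaszofero' matches the loan outcome 'gaszofero', not the inherited 'geszofer' — it skipped the early Moran changes, so it was borrowed from Paluric.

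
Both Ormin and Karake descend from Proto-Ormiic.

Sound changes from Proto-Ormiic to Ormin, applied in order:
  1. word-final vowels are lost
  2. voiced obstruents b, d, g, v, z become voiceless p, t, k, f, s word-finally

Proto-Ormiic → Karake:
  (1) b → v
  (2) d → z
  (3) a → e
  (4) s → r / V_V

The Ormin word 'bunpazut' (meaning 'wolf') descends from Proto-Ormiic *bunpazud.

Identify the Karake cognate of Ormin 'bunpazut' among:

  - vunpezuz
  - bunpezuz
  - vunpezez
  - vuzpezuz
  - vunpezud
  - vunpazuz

vunpezuz

Karake: *bunpazud
  bunpazud → vunpazud   [unconditioned shift]
  vunpazud → vunpazuz   [unconditioned shift]
  vunpazuz → vunpezuz   [vowel merger]
  vunpezuz (rule 4 does not apply)
  giving Karake vunpezuz.
Among the options, 'vunpezuz' alone shows every Karake change applied in order.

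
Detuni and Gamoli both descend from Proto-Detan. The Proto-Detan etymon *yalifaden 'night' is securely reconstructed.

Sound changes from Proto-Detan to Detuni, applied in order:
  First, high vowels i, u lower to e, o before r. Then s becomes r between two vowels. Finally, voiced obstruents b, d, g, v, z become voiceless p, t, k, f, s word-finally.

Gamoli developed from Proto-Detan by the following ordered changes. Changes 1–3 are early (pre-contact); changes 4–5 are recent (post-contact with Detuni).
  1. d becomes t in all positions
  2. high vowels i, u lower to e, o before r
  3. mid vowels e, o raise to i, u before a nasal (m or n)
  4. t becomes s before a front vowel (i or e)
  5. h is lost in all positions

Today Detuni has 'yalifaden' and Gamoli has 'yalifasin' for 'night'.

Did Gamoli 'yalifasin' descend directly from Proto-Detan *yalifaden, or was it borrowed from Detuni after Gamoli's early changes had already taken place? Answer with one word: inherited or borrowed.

inherited

If inherited, *yalifaden would pass through all of Gamoli's changes:
Gamoli: start from *yalifaden.
  rule 1 (unconditioned shift): yalifaden → yalifaten
  rule 2: no change — yalifaten
  rule 3 (pre-nasal raising): yalifaten → yalifatin
  rule 4 (palatalisation): yalifatin → yalifasin
  rule 5: no change — yalifasin
  ⇒ Gamoli yalifasin
If borrowed from Detuni 'yalifaden' after the early changes, it would undergo only the recent ones:
  rule 4 (palatalisation): no change (yalifaden)
  rule 5 (h-loss): no change (yalifaden)
  ⇒ as a loan: yalifaden
Gamoli 'yalifasin' matches the inherited outcome exactly, so it is an inherited cognate, not a loan.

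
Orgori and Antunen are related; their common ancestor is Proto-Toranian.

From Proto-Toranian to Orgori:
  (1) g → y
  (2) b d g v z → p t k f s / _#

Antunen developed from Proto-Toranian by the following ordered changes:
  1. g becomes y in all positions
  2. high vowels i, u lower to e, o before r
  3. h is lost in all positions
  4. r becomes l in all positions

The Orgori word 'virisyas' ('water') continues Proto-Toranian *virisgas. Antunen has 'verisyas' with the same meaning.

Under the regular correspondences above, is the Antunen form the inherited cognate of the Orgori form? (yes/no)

no

Derive the expected Antunen reflex of *virisgas:
Antunen: *virisgas
  virisgas → virisyas   [unconditioned shift]
  virisyas → verisyas   [pre-rhotic lowering]
  verisyas (rule 3 does not apply)
  verisyas → velisyas   [unconditioned shift]
  giving Antunen velisyas.
The regular Antunen reflex would be 'velisyas', but the attested form is 'verisyas'. The correspondence is irregular, so they are not cognates (the Antunen form has a different source).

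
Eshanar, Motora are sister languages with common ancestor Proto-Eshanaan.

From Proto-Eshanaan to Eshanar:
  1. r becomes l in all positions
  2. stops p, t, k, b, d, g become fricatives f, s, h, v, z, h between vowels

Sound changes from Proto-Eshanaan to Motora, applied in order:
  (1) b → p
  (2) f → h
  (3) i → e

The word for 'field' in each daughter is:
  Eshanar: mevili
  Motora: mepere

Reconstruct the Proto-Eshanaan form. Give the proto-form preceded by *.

*mebiri

Position 6: Eshanar has i, Motora has e. Eshanar preserves i here (none of its changes turn any other segment into i), so the proto-segment is *i.
Position 4: Eshanar has i, Motora has e. Eshanar preserves i here (none of its changes turn any other segment into i), so the proto-segment is *i.
Position 5: Eshanar has l, Motora has r. Motora preserves r here (none of its changes turn any other segment into r), so the proto-segment is *r.
Verify the candidate proto-form against each daughter:
Eshanar: *mebiri > mebili > mevili  (by unconditioned shift, intervocalic lenition)
Motora: start from *mebiri.
  rule 1 (unconditioned shift): mebiri → mepiri
  rule 2: no change — mepiri
  rule 3 (vowel merger): mepiri → mepere
  ⇒ Motora mepere
Only *mebiri yields all of Eshanar mevili, Motora mepere.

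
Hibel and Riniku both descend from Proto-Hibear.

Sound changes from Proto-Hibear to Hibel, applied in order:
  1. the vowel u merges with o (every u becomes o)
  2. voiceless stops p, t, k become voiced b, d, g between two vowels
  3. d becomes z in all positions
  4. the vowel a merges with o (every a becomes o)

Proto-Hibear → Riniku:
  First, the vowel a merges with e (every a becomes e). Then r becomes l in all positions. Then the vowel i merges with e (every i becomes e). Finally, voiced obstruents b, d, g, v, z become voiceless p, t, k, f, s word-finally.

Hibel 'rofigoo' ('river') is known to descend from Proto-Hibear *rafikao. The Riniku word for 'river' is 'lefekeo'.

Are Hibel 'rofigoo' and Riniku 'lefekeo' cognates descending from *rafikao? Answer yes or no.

Derive the expected Riniku reflex of *rafikao:
Riniku: *rafikao > refikeo > lefikeo > lefekeo  (by vowel merger, unconditioned shift, vowel merger)
Riniku 'lefekeo' matches the regular reflex exactly, so the pair is cognate.

yes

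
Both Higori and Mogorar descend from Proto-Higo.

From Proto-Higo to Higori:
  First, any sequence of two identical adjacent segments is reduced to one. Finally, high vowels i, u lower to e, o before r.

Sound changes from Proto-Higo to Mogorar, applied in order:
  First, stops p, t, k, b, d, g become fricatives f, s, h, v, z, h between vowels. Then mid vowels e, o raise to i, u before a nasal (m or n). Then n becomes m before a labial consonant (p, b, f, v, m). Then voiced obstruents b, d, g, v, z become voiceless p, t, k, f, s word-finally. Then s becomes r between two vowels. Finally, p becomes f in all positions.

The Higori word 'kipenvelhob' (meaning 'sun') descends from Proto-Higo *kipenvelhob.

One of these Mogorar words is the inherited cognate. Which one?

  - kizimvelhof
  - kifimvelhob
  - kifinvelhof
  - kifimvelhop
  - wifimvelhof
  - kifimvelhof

kifimvelhof

Mogorar: *kipenvelhob > kifenvelhob > kifinvelhob > kifimvelhob > kifimvelhop > kifimvelhof  (by intervocalic lenition, pre-nasal raising, nasal place assimilation, final devoicing, unconditioned shift)
The other candidates each miss or misapply at least one Mogorar change.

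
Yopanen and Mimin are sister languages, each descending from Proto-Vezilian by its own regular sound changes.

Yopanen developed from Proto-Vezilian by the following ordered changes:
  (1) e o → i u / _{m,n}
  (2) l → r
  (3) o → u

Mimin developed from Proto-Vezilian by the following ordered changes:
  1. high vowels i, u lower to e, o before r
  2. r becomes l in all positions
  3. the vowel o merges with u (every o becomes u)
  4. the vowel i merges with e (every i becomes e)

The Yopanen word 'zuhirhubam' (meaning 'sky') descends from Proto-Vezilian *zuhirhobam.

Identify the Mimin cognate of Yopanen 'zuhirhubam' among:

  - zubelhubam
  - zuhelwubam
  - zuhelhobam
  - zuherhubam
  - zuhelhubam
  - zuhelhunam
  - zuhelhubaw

Mimin: start from *zuhirhobam.
  rule 1 (pre-rhotic lowering): zuhirhobam → zuherhobam
  rule 2 (unconditioned shift): zuherhobam → zuhelhobam
  rule 3 (vowel merger): zuhelhobam → zuhelhubam
  rule 4: no change — zuhelhubam
  ⇒ Mimin zuhelhubam
Only 'zuhelhubam' matches the regular Mimin development of *zuhirhobam.

zuhelhubam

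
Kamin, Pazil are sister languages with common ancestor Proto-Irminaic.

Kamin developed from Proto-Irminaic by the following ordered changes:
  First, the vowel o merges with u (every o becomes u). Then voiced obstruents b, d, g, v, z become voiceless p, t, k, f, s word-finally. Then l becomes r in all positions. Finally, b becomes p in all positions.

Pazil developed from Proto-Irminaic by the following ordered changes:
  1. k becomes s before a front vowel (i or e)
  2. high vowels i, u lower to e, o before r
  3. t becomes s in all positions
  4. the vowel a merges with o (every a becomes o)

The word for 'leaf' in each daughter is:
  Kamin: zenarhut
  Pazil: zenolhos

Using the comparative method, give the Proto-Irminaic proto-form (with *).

Position 4: Kamin has a, Pazil has o. Kamin preserves a here (none of its changes turn any other segment into a), so the proto-segment is *a.
Position 7: Kamin has u, Pazil has o. Taking the neighbouring segments as reconstructed: Kamin u could go back to *o or *u; Pazil o could go back to *a or *o — the one source consistent with every daughter is *o.
Verify the candidate proto-form against each daughter:
Kamin: start from *zenalhot.
  rule 1 (vowel merger): zenalhot → zenalhut
  rule 2: no change — zenalhut
  rule 3 (unconditioned shift): zenalhut → zenarhut
  rule 4: no change — zenarhut
  ⇒ Kamin zenarhut
Pazil: start from *zenalhot.
  rule 1: no change — zenalhot
  rule 2: no change — zenalhot
  rule 3 (unconditioned shift): zenalhot → zenalhos
  rule 4 (vowel merger): zenalhos → zenolhos
  ⇒ Pazil zenolhos
Only *zenalhot yields all of Kamin zenarhut, Pazil zenolhos.

*zenalhot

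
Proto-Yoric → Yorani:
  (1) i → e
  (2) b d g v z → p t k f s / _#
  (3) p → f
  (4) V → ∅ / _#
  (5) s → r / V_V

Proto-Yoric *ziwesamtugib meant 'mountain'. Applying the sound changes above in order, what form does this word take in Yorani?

Yorani: start from *ziwesamtugib.
  rule 1 (vowel merger): ziwesamtugib → zewesamtugeb
  rule 2 (final devoicing): zewesamtugeb → zewesamtugep
  rule 3 (unconditioned shift): zewesamtugep → zewesamtugef
  rule 4: no change — zewesamtugef
  rule 5 (rhotacism): zewesamtugef → zeweramtugef
  ⇒ Yorani zeweramtugef

zeweramtugef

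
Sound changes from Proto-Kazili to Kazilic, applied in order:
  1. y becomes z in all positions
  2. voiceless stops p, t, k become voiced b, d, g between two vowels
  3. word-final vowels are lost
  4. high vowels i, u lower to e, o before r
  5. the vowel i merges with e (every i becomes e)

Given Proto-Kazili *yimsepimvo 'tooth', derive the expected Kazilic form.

Kazilic: start from *yimsepimvo.
  rule 1 (unconditioned shift): yimsepimvo → zimsepimvo
  rule 2 (intervocalic voicing): zimsepimvo → zimsebimvo
  rule 3 (apocope): zimsebimvo → zimsebimv
  rule 4: no change — zimsebimv
  rule 5 (vowel merger): zimsebimv → zemsebemv
  ⇒ Kazilic zemsebemv

zemsebemv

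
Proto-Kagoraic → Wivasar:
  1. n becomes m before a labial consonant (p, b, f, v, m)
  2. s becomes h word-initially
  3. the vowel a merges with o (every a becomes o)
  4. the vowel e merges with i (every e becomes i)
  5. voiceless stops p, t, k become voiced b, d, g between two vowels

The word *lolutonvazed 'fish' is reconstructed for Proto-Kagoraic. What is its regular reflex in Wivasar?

loludomvozid

Wivasar: *lolutonvazed
  lolutonvazed → lolutomvazed   [nasal place assimilation]
  lolutomvazed (rule 2 does not apply)
  lolutomvazed → lolutomvozed   [vowel merger]
  lolutomvozed → lolutomvozid   [vowel merger]
  lolutomvozid → loludomvozid   [intervocalic voicing]
  giving Wivasar loludomvozid.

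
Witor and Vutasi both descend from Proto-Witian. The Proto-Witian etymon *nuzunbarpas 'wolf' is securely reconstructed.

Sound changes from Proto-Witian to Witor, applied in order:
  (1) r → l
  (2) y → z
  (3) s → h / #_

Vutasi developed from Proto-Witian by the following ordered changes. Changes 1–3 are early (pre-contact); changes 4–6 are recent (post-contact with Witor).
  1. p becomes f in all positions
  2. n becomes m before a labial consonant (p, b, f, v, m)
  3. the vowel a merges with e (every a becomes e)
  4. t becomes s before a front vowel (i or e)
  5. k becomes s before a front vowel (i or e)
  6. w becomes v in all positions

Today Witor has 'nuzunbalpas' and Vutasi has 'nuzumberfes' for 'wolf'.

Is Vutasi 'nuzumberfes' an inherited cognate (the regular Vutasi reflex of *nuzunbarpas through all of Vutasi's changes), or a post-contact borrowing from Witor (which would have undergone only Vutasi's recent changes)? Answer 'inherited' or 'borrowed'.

inherited

If inherited, *nuzunbarpas would pass through all of Vutasi's changes:
Vutasi: *nuzunbarpas > nuzunbarfas > nuzumbarfas > nuzumberfes  (by unconditioned shift, nasal place assimilation, vowel merger)
If borrowed from Witor 'nuzunbalpas' after the early changes, it would undergo only the recent ones:
  rule 4 (palatalisation): no change (nuzunbalpas)
  rule 5 (palatalisation): no change (nuzunbalpas)
  rule 6 (unconditioned shift): no change (nuzunbalpas)
  ⇒ as a loan: nuzunbalpas
Vutasi 'nuzumberfes' matches the inherited outcome exactly, so it is an inherited cognate, not a loan.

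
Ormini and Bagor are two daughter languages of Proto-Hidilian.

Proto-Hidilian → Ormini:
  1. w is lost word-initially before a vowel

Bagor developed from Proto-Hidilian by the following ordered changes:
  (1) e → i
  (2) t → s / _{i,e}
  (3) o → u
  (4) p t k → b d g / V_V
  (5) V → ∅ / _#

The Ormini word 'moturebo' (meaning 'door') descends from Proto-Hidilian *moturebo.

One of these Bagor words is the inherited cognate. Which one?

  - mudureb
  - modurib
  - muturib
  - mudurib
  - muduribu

Bagor: *moturebo
  moturebo → moturibo   [vowel merger]
  moturibo (rule 2 does not apply)
  moturibo → muturibu   [vowel merger]
  muturibu → muduribu   [intervocalic voicing]
  muduribu → mudurib   [apocope]
  giving Bagor mudurib.
The other candidates each miss or misapply at least one Bagor change.

mudurib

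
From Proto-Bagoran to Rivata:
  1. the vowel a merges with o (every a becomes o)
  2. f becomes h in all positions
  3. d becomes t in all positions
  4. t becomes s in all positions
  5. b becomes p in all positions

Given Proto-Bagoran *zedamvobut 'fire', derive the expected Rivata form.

Rivata: *zedamvobut > zedomvobut > zetomvobut > zesomvobus > zesomvopus  (by vowel merger, unconditioned shift, unconditioned shift, unconditioned shift)

zesomvopus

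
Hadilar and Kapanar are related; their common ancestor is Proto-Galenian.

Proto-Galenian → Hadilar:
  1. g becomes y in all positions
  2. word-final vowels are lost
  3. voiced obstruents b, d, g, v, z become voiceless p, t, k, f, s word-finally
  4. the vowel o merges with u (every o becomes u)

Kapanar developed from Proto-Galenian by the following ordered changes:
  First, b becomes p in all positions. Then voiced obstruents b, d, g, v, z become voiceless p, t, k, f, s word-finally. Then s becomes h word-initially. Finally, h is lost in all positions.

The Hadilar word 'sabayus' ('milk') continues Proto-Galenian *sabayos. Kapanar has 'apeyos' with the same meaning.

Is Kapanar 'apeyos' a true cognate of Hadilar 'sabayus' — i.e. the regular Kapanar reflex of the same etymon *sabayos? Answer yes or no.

Derive the expected Kapanar reflex of *sabayos:
Kapanar: *sabayos > sapayos > hapayos > apayos  (by unconditioned shift, debuccalisation, h-loss)
The regular Kapanar reflex would be 'apayos', but the attested form is 'apeyos'. The correspondence is irregular, so they are not cognates (the Kapanar form has a different source).

no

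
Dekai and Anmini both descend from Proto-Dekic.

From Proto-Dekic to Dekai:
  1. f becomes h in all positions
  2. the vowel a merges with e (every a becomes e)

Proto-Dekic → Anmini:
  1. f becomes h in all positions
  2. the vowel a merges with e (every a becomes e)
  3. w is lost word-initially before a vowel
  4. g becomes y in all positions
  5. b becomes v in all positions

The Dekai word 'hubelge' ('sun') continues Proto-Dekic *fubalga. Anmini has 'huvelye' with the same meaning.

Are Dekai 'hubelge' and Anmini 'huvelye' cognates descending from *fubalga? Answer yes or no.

Derive the expected Anmini reflex of *fubalga:
Anmini: *fubalga > hubalga > hubelge > hubelye > huvelye  (by unconditioned shift, vowel merger, unconditioned shift, unconditioned shift)
Anmini 'huvelye' matches the regular reflex exactly, so the pair is cognate.

yes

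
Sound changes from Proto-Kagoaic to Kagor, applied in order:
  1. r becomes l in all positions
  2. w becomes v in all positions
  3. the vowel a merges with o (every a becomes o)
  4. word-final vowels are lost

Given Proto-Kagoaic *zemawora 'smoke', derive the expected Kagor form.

Kagor: *zemawora > zemawola > zemavola > zemovolo > zemovol  (by unconditioned shift, unconditioned shift, vowel merger, apocope)

zemovol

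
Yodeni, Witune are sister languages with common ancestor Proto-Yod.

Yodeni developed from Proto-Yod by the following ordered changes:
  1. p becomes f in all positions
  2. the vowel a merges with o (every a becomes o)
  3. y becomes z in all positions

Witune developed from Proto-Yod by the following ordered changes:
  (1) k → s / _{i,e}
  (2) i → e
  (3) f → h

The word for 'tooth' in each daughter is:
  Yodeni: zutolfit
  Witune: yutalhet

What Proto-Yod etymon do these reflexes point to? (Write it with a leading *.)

Position 1: Yodeni has z, Witune has y. Witune preserves y here (none of its changes turn any other segment into y), so the proto-segment is *y.
Position 7: Yodeni has i, Witune has e. Yodeni preserves i here (none of its changes turn any other segment into i), so the proto-segment is *i.
This points to *yutalfit. Verify forward in each daughter:
Yodeni: start from *yutalfit.
  rule 1: no change — yutalfit
  rule 2 (vowel merger): yutalfit → yutolfit
  rule 3 (unconditioned shift): yutolfit → zutolfit
  ⇒ Yodeni zutolfit
Witune: start from *yutalfit.
  rule 1: no change — yutalfit
  rule 2 (vowel merger): yutalfit → yutalfet
  rule 3 (unconditioned shift): yutalfet → yutalhet
  ⇒ Witune yutalhet
*yutalfit is the unique common source.

*yutalfit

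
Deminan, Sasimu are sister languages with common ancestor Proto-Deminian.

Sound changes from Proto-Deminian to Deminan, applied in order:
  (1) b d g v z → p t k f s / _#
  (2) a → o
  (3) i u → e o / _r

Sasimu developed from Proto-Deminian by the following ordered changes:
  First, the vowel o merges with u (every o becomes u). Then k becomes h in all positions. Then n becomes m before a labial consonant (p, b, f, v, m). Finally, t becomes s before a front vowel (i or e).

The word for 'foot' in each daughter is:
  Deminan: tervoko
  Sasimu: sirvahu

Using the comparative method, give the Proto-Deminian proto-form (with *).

*tirvako

Position 2: Deminan has e, Sasimu has i. Sasimu preserves i here (none of its changes turn any other segment into i), so the proto-segment is *i.
Position 6: Deminan has k, Sasimu has h. Taking the neighbouring segments as reconstructed: Deminan k can only go back to *k; Sasimu h could go back to *k or *h — the one source consistent with every daughter is *k.
This points to *tirvako. Verify forward in each daughter:
Deminan: *tirvako > tirvoko > tervoko  (by vowel merger, pre-rhotic lowering)
Sasimu: start from *tirvako.
  rule 1 (vowel merger): tirvako → tirvaku
  rule 2 (unconditioned shift): tirvaku → tirvahu
  rule 3: no change — tirvahu
  rule 4 (palatalisation): tirvahu → sirvahu
  ⇒ Sasimu sirvahu
Only *tirvako yields all of Deminan tervoko, Sasimu sirvahu.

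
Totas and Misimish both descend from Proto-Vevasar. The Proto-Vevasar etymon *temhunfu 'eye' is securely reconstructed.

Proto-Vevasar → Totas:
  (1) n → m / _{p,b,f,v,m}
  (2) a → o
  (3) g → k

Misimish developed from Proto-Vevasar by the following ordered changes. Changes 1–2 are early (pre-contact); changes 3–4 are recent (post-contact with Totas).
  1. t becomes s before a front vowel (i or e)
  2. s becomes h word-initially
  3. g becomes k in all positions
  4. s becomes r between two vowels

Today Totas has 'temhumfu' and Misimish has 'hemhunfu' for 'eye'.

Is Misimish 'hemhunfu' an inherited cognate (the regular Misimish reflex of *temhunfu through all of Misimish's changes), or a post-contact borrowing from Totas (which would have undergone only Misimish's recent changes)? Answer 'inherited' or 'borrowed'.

inherited

If inherited, *temhunfu would pass through all of Misimish's changes:
Misimish: *temhunfu
  temhunfu → semhunfu   [palatalisation]
  semhunfu → hemhunfu   [debuccalisation]
  hemhunfu (rule 3 does not apply)
  hemhunfu (rule 4 does not apply)
  giving Misimish hemhunfu.
If borrowed from Totas 'temhumfu' after the early changes, it would undergo only the recent ones:
  rule 3 (unconditioned shift): no change (temhumfu)
  rule 4 (rhotacism): no change (temhumfu)
  ⇒ as a loan: temhumfu
Misimish 'hemhunfu' matches the inherited outcome exactly, so it is an inherited cognate, not a loan.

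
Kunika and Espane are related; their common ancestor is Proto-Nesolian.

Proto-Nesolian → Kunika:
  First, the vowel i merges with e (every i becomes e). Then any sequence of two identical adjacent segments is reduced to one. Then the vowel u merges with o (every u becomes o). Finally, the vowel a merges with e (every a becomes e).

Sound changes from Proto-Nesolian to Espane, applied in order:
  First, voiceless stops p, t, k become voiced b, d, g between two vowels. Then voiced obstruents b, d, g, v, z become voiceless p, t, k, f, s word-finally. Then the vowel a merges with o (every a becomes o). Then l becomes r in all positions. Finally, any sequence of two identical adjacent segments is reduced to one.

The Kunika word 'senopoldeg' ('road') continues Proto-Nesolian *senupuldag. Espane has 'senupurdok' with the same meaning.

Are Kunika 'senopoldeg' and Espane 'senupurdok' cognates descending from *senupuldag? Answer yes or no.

Derive the expected Espane reflex of *senupuldag:
Espane: *senupuldag
  senupuldag → senubuldag   [intervocalic voicing]
  senubuldag → senubuldak   [final devoicing]
  senubuldak → senubuldok   [vowel merger]
  senubuldok → senuburdok   [unconditioned shift]
  senuburdok (rule 5 does not apply)
  giving Espane senuburdok.
The regular Espane reflex would be 'senuburdok', but the attested form is 'senupurdok'. The correspondence is irregular, so they are not cognates (the Espane form has a different source).

no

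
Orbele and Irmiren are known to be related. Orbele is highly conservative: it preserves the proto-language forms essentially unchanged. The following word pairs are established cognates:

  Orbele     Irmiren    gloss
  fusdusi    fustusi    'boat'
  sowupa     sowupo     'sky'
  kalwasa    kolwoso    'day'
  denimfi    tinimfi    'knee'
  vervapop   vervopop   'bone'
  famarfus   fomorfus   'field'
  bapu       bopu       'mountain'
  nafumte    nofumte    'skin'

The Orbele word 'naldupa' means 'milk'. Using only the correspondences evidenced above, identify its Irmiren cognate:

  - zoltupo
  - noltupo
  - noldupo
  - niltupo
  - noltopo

noltupo

kalwasa ~ kolwoso — Orbele a corresponds to Irmiren o after a consonant, before a consonant other than r, m, n, p, b, f, v.
fusdusi ~ fustusi — Orbele d corresponds to Irmiren t after a consonant, before a back vowel.
sowupa ~ sowupo, kalwasa ~ kolwoso — Orbele a corresponds to Irmiren o word-finally.
Applying these to Orbele 'naldupa':
  naldupa → noldupa   (a→o after a consonant, before a consonant other than r, m, n, p, b, f, v)
  noldupa → noltupa   (d→t after a consonant, before a back vowel)
  noltupa → noltupo   (a→o word-finally)
So the Irmiren cognate is 'noltupo'.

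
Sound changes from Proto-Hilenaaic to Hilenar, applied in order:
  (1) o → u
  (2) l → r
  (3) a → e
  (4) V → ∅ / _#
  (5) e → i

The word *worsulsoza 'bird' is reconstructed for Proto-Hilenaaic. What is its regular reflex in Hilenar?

Hilenar: start from *worsulsoza.
  rule 1 (vowel merger): worsulsoza → wursulsuza
  rule 2 (unconditioned shift): wursulsuza → wursursuza
  rule 3 (vowel merger): wursursuza → wursursuze
  rule 4 (apocope): wursursuze → wursursuz
  rule 5: no change — wursursuz
  ⇒ Hilenar wursursuz

wursursuz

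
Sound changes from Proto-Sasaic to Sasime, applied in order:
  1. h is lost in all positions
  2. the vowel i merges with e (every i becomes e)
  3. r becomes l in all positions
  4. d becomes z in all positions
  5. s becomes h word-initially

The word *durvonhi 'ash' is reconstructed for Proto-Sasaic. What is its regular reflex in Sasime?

Sasime: *durvonhi
  durvonhi → durvoni   [h-loss]
  durvoni → durvone   [vowel merger]
  durvone → dulvone   [unconditioned shift]
  dulvone → zulvone   [unconditioned shift]
  zulvone (rule 5 does not apply)
  giving Sasime zulvone.

zulvone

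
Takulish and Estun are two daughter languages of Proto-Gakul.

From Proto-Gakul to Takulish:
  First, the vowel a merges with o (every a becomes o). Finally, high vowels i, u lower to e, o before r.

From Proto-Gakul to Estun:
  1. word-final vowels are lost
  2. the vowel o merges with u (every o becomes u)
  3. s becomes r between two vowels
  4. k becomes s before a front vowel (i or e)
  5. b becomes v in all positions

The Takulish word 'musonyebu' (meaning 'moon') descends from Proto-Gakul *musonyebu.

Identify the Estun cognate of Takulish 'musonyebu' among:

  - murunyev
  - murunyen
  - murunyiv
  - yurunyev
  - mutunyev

murunyev

Estun: start from *musonyebu.
  rule 1 (apocope): musonyebu → musonyeb
  rule 2 (vowel merger): musonyeb → musunyeb
  rule 3 (rhotacism): musunyeb → murunyeb
  rule 4: no change — murunyeb
  rule 5 (unconditioned shift): murunyeb → murunyev
  ⇒ Estun murunyev
Among the options, 'murunyev' alone shows every Estun change applied in order.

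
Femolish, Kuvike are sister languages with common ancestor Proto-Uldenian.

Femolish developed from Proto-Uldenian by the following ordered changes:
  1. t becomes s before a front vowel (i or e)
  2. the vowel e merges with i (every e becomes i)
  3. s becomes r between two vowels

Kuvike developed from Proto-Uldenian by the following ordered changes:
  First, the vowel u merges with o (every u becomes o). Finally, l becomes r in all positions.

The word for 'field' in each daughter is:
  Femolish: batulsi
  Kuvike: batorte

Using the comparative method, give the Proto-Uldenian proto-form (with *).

Position 5: Femolish has l, Kuvike has r. Femolish preserves l here (none of its changes turn any other segment into l), so the proto-segment is *l.
Position 4: Femolish has u, Kuvike has o. Femolish preserves u here (none of its changes turn any other segment into u), so the proto-segment is *u.
Position 6: Femolish has s, Kuvike has t. Kuvike preserves t here (none of its changes turn any other segment into t), so the proto-segment is *t.
This points to *batulte. Verify forward in each daughter:
Femolish: *batulte > batulse > batulsi  (by palatalisation, vowel merger)
Kuvike: *batulte > batolte > batorte  (by vowel merger, unconditioned shift)
*batulte is the unique common source.

*batulte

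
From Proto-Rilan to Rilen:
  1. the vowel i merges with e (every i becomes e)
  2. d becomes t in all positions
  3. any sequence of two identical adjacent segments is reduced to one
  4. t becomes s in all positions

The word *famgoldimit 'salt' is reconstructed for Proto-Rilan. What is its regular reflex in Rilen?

Rilen: *famgoldimit
  famgoldimit → famgoldemet   [vowel merger]
  famgoldemet → famgoltemet   [unconditioned shift]
  famgoltemet (rule 3 does not apply)
  famgoltemet → famgolsemes   [unconditioned shift]
  giving Rilen famgolsemes.

famgolsemes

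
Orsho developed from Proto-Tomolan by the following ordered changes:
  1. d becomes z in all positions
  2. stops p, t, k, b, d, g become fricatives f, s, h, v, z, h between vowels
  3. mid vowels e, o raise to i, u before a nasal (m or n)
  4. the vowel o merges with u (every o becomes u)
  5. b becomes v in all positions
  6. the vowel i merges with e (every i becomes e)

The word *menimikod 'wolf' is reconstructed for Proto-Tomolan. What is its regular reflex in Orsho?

menemehuz

Orsho: *menimikod
  menimikod → menimikoz   [unconditioned shift]
  menimikoz → menimihoz   [intervocalic lenition]
  menimihoz → minimihoz   [pre-nasal raising]
  minimihoz → minimihuz   [vowel merger]
  minimihuz (rule 5 does not apply)
  minimihuz → menemehuz   [vowel merger]
  giving Orsho menemehuz.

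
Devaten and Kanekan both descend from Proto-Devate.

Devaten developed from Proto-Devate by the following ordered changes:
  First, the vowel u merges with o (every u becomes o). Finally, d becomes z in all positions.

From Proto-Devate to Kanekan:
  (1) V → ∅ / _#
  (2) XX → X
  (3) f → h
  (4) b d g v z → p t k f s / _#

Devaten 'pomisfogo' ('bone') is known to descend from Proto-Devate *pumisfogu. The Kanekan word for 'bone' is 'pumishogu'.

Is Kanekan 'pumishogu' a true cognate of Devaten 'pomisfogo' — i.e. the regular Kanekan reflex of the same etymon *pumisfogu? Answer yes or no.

no

Derive the expected Kanekan reflex of *pumisfogu:
Kanekan: *pumisfogu
  pumisfogu → pumisfog   [apocope]
  pumisfog (rule 2 does not apply)
  pumisfog → pumishog   [unconditioned shift]
  pumishog → pumishok   [final devoicing]
  giving Kanekan pumishok.
The regular Kanekan reflex would be 'pumishok', but the attested form is 'pumishogu'. The correspondence is irregular, so they are not cognates (the Kanekan form has a different source).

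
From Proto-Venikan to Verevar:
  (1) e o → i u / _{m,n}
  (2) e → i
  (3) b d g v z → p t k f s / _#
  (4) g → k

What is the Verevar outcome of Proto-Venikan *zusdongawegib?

zusdunkawikip

Verevar: *zusdongawegib
  zusdongawegib → zusdungawegib   [pre-nasal raising]
  zusdungawegib → zusdungawigib   [vowel merger]
  zusdungawigib → zusdungawigip   [final devoicing]
  zusdungawigip → zusdunkawikip   [unconditioned shift]
  giving Verevar zusdunkawikip.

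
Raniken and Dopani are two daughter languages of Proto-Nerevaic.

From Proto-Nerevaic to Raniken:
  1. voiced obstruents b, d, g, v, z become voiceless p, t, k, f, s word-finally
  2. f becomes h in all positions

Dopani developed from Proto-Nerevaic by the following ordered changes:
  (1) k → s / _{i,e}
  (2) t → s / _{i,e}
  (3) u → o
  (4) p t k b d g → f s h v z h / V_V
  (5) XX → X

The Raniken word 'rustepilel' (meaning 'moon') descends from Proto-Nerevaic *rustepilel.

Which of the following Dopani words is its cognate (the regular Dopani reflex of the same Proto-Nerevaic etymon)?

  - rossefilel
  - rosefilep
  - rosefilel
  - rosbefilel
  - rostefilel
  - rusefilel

rosefilel

Dopani: *rustepilel > russepilel > rossepilel > rossefilel > rosefilel  (by palatalisation, vowel merger, intervocalic lenition, degemination)
Only 'rosefilel' matches the regular Dopani development of *rustepilel.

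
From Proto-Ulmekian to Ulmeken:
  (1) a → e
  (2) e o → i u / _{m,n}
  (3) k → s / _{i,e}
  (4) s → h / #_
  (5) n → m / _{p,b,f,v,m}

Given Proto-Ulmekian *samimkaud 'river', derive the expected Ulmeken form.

himimseud

Ulmeken: *samimkaud > semimkeud > simimkeud > simimseud > himimseud  (by vowel merger, pre-nasal raising, palatalisation, debuccalisation)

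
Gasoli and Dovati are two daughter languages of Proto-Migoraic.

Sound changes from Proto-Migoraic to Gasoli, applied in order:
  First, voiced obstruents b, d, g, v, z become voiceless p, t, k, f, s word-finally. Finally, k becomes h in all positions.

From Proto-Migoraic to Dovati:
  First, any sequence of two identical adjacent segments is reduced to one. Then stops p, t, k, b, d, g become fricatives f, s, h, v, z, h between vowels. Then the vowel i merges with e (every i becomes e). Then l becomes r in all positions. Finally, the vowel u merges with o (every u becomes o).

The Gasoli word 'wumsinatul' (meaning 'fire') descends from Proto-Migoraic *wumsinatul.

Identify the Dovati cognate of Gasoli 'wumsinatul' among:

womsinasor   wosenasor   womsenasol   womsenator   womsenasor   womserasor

Dovati: *wumsinatul
  wumsinatul (rule 1 does not apply)
  wumsinatul → wumsinasul   [intervocalic lenition]
  wumsinasul → wumsenasul   [vowel merger]
  wumsenasul → wumsenasur   [unconditioned shift]
  wumsenasur → womsenasor   [vowel merger]
  giving Dovati womsenasor.

womsenasor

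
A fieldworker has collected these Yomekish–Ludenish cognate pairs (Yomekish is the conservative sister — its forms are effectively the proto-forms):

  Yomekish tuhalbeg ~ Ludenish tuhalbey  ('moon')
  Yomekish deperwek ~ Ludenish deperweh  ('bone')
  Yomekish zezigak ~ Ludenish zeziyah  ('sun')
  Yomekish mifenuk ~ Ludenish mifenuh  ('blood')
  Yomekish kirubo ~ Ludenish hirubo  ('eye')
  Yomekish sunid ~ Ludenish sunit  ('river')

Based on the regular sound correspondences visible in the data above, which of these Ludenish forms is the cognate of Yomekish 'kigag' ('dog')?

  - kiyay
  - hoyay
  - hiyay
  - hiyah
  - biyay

kirubo ~ hirubo — Yomekish k corresponds to Ludenish h word-initially before a front vowel.
zezigak ~ zeziyah — Yomekish g corresponds to Ludenish y between vowels (before a back vowel).
tuhalbeg ~ tuhalbey — Yomekish g corresponds to Ludenish y word-finally.
Applying these to Yomekish 'kigag':
  kigag → higag   (k→h word-initially before a front vowel)
  higag → hiyag   (g→y between vowels (before a back vowel))
  hiyag → hiyay   (g→y word-finally)
So the Ludenish cognate is 'hiyay'.

hiyay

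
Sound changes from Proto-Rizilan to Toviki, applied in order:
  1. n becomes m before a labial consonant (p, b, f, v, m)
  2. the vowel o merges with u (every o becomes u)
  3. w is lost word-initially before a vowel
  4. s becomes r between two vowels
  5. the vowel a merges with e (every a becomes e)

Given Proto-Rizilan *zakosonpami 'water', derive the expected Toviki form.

zekurumpemi

Toviki: *zakosonpami > zakosompami > zakusumpami > zakurumpami > zekurumpemi  (by nasal place assimilation, vowel merger, rhotacism, vowel merger)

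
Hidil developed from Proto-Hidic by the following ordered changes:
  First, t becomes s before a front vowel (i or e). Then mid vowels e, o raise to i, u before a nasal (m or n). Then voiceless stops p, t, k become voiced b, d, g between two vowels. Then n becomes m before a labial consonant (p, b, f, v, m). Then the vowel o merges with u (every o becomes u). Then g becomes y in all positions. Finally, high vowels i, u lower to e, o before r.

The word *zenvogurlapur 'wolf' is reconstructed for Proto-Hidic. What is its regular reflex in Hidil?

zimvuyorlabor

Hidil: *zenvogurlapur
  zenvogurlapur (rule 1 does not apply)
  zenvogurlapur → zinvogurlapur   [pre-nasal raising]
  zinvogurlapur → zinvogurlabur   [intervocalic voicing]
  zinvogurlabur → zimvogurlabur   [nasal place assimilation]
  zimvogurlabur → zimvugurlabur   [vowel merger]
  zimvugurlabur → zimvuyurlabur   [unconditioned shift]
  zimvuyurlabur → zimvuyorlabor   [pre-rhotic lowering]
  giving Hidil zimvuyorlabor.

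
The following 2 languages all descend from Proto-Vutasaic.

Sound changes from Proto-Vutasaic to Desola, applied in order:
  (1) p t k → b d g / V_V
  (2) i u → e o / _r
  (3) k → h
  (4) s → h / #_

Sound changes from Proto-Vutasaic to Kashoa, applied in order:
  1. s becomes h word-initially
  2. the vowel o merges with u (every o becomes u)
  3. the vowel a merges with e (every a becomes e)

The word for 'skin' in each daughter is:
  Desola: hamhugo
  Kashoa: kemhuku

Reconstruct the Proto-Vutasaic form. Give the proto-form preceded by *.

*kamhuko

Position 1: Desola has h, Kashoa has k. Kashoa preserves k here (none of its changes turn any other segment into k), so the proto-segment is *k.
Position 6: Desola has g, Kashoa has k. Kashoa preserves k here (none of its changes turn any other segment into k), so the proto-segment is *k.
Position 7: Desola has o, Kashoa has u. Taking the neighbouring segments as reconstructed: Desola o can only go back to *o; Kashoa u could go back to *o or *u — the one source consistent with every daughter is *o.
Continuing position by position gives *kamhuko; check it forward:
Desola: *kamhuko
  kamhuko → kamhugo   [intervocalic voicing]
  kamhugo (rule 2 does not apply)
  kamhugo → hamhugo   [unconditioned shift]
  hamhugo (rule 4 does not apply)
  giving Desola hamhugo.
Kashoa: start from *kamhuko.
  rule 1: no change — kamhuko
  rule 2 (vowel merger): kamhuko → kamhuku
  rule 3 (vowel merger): kamhuku → kemhuku
  ⇒ Kashoa kemhuku
*kamhuko is the unique common source.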